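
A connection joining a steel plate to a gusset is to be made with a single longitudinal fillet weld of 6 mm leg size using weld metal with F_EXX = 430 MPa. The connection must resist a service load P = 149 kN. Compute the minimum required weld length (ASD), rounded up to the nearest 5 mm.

L = 275 mm

Throat t_e = 0.707 × 6 = 4.242 mm.
r_n/Ω = (0.6 × 430 × 4.242) / 2.0 = 547.2 N/mm = 0.5472 kN/mm.
L_req = P / (r_n/Ω) = 149 / 0.5472 = 272.3 mm total.
Round up → use L = 275 mm.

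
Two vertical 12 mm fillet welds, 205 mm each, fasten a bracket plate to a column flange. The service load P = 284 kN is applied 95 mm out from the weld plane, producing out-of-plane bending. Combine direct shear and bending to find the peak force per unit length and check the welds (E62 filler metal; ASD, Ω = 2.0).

E62XX → F_EXX = 620 MPa.
L_w = 2 × 205 = 410 mm; section modulus (unit throat) S = 2 × L²/6 = 14010 mm².
Direct shear f_v = P/L_w = 284×10³/410 = 692.7 N/mm.
Moment M = P × e = 284×10³ × 95 = 26980000 N·mm; bending f_b = M/S = 1926 N/mm.
f_max = √(f_v² + f_b²) = √(692.7² + 1926²) = 2047 N/mm.
r_n/Ω = (1/2.0) × 0.6 × 620 × (0.707 × 12) = 1578 N/mm → NOT adequate.

f_max ≈ 2050 N/mm; NOT adequate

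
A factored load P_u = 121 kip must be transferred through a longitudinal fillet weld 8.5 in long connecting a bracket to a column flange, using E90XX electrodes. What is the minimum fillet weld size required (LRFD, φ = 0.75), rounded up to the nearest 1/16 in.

w = 1/2 in

E90XX → F_EXX = 90 ksi.
Total weld length L = 8.5 in.
Required throat t_e = P_u / (φ × 0.6 F_EXX × L) = 121 / (0.75 × 0.6 × 90 × 8.5) = 0.3515 in.
Required leg w = t_e / 0.707 = 0.4972 in → use 1/2 in.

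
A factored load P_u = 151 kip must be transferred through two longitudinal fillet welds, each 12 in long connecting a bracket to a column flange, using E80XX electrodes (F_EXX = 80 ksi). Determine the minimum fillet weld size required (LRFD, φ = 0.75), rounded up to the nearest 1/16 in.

w = 1/4 in

Total weld length L = 24 in.
Required throat t_e = P_u / (φ × 0.6 F_EXX × L) = 151 / (0.75 × 0.6 × 80 × 24) = 0.1748 in.
Required leg w = t_e / 0.707 = 0.2472 in → use 1/4 in.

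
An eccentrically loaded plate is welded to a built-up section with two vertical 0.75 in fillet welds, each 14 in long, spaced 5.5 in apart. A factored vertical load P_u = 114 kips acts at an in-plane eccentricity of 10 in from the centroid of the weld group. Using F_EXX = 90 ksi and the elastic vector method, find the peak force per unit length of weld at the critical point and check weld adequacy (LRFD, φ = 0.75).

f_max ≈ 14.8 kip/in; adequate

Total weld length L_w = 28 in. Treat welds as unit-width lines.
Polar moment about centroid: J = 2[d³/12 + d(b/2)²] = 2[14³/12 + 14×2.75²] = 669.1 in³.
Direct shear f_v = P/L_w = 114 / 28 = 4.071 kip/in (vertical).
Torsion M = P·e = 114 × 10 = 1140 kip·in.
Critical point at (x, y) = (2.75, 7) from centroid. f_tx = M·y/J = 11.93 kip/in; f_ty = M·x/J = 4.686 kip/in.
Resultant f_max = √[f_tx² + (f_v + f_ty)²] = √[11.93² + (4.071 + 4.686)²] = 14.8 kip/in.
Capacity per unit length: φr_n = 0.75 × 0.6 × 90 × (0.707 × 0.75) = 21.48 kip/in.
14.8 ≤ 21.48 → adequate.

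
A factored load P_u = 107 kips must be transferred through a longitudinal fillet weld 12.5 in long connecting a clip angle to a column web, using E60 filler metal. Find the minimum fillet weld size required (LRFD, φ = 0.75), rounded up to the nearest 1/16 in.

w = 1/2 in

E60XX → F_EXX = 60 ksi.
Total weld length L = 12.5 in.
Required throat t_e = P_u / (φ × 0.6 F_EXX × L) = 107 / (0.75 × 0.6 × 60 × 12.5) = 0.317 in.
Required leg w = t_e / 0.707 = 0.4484 in → use 1/2 in.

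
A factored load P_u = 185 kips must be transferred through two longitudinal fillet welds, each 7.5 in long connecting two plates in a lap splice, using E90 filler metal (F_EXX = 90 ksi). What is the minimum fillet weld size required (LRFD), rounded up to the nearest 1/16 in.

w = 7/16 in

Total weld length L = 15 in.
Required throat t_e = P_u / (φ × 0.6 F_EXX × L) = 185 / (0.75 × 0.6 × 90 × 15) = 0.3045 in.
Required leg w = t_e / 0.707 = 0.4307 in → use 7/16 in.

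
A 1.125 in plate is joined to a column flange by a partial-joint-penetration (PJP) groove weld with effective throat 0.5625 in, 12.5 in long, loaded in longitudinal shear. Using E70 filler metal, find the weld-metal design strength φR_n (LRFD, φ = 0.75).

E70XX → F_EXX = 70 ksi.
Effective throat (given) t_e = 0.5625 in.
A_we = 0.5625 × 12.5 = 7.031 in².
F_nw = 0.6 F_EXX = 42 ksi.
φR_n = 0.75 × 42 × 7.031 = 221.5 kip.

φR_n ≈ 221 kip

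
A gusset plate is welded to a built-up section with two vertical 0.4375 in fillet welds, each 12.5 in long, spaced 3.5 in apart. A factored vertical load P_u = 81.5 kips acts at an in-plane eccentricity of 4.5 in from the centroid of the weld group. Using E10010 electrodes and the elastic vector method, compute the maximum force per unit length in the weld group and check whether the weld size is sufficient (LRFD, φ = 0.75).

f_max ≈ 7.49 kip/in; adequate

E100XX → F_EXX = 100 ksi.
Total weld length L_w = 25 in. Treat welds as unit-width lines.
Polar moment about centroid: J = 2[d³/12 + d(b/2)²] = 2[12.5³/12 + 12.5×1.75²] = 402.1 in³.
Direct shear f_v = P/L_w = 81.5 / 25 = 3.26 kip/in (vertical).
Torsion M = P·e = 81.5 × 4.5 = 366.75 kip·in.
Critical point at (x, y) = (1.75, 6.25) from centroid. f_tx = M·y/J = 5.701 kip/in; f_ty = M·x/J = 1.596 kip/in.
Resultant f_max = √[f_tx² + (f_v + f_ty)²] = √[5.701² + (3.26 + 1.596)²] = 7.489 kip/in.
Capacity per unit length: φr_n = 0.75 × 0.6 × 100 × (0.707 × 0.4375) = 13.92 kip/in.
7.489 ≤ 13.92 → adequate.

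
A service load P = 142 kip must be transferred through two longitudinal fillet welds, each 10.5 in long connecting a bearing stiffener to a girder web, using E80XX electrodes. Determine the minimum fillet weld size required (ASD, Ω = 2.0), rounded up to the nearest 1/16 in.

w = 7/16 in

E80XX → F_EXX = 80 ksi.
Total weld length L = 21 in.
Required throat t_e = P × Ω / (0.6 F_EXX × L) = 142 × 2.0 / (0.6 × 80 × 21) = 0.2817 in.
Required leg w = t_e / 0.707 = 0.3985 in → use 7/16 in.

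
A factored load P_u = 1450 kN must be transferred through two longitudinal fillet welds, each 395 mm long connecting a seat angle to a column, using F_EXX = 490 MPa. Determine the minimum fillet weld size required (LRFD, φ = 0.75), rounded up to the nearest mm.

Total weld length L = 790 mm.
Required throat t_e = P_u / (φ × 0.6 F_EXX × L) = 1450 / (0.75 × 0.6 × 490 × 790 × 10⁻³) = 8.324 mm.
Required leg w = t_e / 0.707 = 11.77 mm → use 12 mm.

w = 12 mm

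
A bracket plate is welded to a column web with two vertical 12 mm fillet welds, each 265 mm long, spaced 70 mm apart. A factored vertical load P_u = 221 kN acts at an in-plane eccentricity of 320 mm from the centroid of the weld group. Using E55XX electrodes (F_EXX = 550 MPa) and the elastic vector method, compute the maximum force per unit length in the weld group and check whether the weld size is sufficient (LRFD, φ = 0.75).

Total weld length L_w = 530 mm. Treat welds as unit-width lines.
Polar moment about centroid: J = 2[d³/12 + d(b/2)²] = 2[265³/12 + 265×35²] = 3751000 mm³.
Direct shear f_v = P/L_w = 221×10³ / 530 = 417 N/mm (vertical).
Torsion M = P·e = 221×10³ × 320 = 70720000 N·mm.
Critical point at (x, y) = (35, 132.5) from centroid. f_tx = M·y/J = 2498 N/mm; f_ty = M·x/J = 659.9 N/mm.
Resultant f_max = √[f_tx² + (f_v + f_ty)²] = √[2498² + (417 + 659.9)²] = 2720 N/mm.
Capacity per unit length: φr_n = 0.75 × 0.6 × 550 × (0.707 × 12) = 2100 N/mm.
2720 > 2100 → NOT adequate.

f_max ≈ 2720 N/mm; NOT adequate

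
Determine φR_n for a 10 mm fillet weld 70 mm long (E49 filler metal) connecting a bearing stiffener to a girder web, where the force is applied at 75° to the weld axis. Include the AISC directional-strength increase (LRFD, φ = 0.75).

φR_n ≈ 161 kN

E49XX → F_EXX = 490 MPa.
t_e = 0.707 × 10 = 7.07 mm; A_we = 7.07 × 70 = 494.9 mm².
Directional factor: 1.0 + 0.5 sin^1.5(75°) = 1.475.
F_nw = 0.6 × 490 × 1.475 = 433.6 MPa.
φR_n = 0.75 × 433.6 × 494.9 × 10⁻³ = 160.9 kN.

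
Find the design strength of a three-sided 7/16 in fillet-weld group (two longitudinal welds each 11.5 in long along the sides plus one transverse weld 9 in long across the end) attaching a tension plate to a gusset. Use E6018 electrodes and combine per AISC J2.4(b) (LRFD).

E60XX → F_EXX = 60 ksi.
t_e = 0.707 × 0.4375 = 0.3093 in.
R_nwl = 0.6 × 60 × 0.3093 × 23 = 256.1 kip (longitudinal, 2 welds).
R_nwt = 0.6 × 60 × 0.3093 × 9 = 100.2 kip (transverse, base value).
(i) R_nwl + R_nwt = 356.3 kip; (ii) 0.85 R_nwl + 1.5 R_nwt = 368 kip.
R_n = max = 368 kip [governs: (ii)]; φR_n = 276 kip.

φR_n ≈ 276 kip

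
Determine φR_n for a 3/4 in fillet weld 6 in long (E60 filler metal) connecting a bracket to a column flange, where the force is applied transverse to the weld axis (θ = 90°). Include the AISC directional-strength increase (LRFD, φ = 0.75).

E60XX → F_EXX = 60 ksi.
t_e = 0.707 × 0.75 = 0.5302 in; A_we = 0.5302 × 6 = 3.181 in².
Directional factor: 1.0 + 0.5 sin^1.5(90°) = 1.5.
F_nw = 0.6 × 60 × 1.5 = 54 ksi.
φR_n = 0.75 × 54 × 3.181 = 128.9 kips.

φR_n ≈ 129 kips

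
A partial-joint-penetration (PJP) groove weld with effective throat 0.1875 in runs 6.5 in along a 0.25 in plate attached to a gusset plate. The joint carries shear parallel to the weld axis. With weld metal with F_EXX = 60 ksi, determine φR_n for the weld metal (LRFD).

φR_n ≈ 32.9 kips

Effective throat (given) t_e = 0.1875 in.
A_we = 0.1875 × 6.5 = 1.219 in².
F_nw = 0.6 F_EXX = 36 ksi.
φR_n = 0.75 × 36 × 1.219 = 32.91 kips.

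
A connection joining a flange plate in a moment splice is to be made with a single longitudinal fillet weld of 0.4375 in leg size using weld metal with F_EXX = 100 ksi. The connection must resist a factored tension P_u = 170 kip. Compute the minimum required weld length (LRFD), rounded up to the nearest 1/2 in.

L = 12.5 in

Throat t_e = 0.707 × 0.4375 = 0.3093 in.
φr_n = 0.75 × 0.6 × 100 × 0.3093 = 13.92 kip/in.
L_req = P_u / φr_n = 170 / 13.92 = 12.21 in total.
Round up → use L = 12.5 in.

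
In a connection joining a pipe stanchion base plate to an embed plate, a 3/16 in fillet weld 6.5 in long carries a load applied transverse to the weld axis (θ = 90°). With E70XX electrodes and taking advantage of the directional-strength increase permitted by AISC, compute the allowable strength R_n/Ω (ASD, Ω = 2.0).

R_n/Ω ≈ 27.1 kips

E70XX → F_EXX = 70 ksi.
t_e = 0.707 × 0.1875 = 0.1326 in; A_we = 0.1326 × 6.5 = 0.8617 in².
Directional factor: 1.0 + 0.5 sin^1.5(90°) = 1.5.
F_nw = 0.6 × 70 × 1.5 = 63 ksi.
R_n/Ω = (63 × 0.8617) / 2.0 = 27.14 kips.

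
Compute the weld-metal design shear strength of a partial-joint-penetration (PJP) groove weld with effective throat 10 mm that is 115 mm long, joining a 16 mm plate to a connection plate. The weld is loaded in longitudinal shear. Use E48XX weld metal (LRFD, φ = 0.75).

E48XX → F_EXX = 480 MPa.
Effective throat (given) t_e = 10 mm.
A_we = 10 × 115 = 1150 mm².
F_nw = 0.6 F_EXX = 288 MPa.
φR_n = 0.75 × 288 × 1150 × 10⁻³ = 248.4 kN.

φR_n ≈ 248 kN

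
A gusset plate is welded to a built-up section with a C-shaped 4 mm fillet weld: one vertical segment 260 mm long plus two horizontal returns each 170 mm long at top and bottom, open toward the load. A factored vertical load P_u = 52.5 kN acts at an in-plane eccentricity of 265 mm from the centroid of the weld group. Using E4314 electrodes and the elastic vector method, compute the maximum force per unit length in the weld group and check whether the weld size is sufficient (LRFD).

E43XX → F_EXX = 430 MPa.
Total weld length L_w = 600 mm. Treat welds as unit-width lines.
Centroid: x̄ = 2×170×85 / 600 = 48.17 mm from the vertical weld.
Polar moment about centroid: J = I_x + I_y = [260³/12 + 2×170×130²] + [260×48.17² + 2(170³/12 + 170×36.83²)] = 9094000 mm³.
Direct shear f_v = P/L_w = 52.5×10³ / 600 = 87.5 N/mm (vertical).
Torsion M = P·e = 52.5×10³ × 265 = 13912000 N·mm.
Critical point at (x, y) = (121.8, 130) from centroid. f_tx = M·y/J = 198.9 N/mm; f_ty = M·x/J = 186.4 N/mm.
Resultant f_max = √[f_tx² + (f_v + f_ty)²] = √[198.9² + (87.5 + 186.4)²] = 338.5 N/mm.
Capacity per unit length: φr_n = 0.75 × 0.6 × 430 × (0.707 × 4) = 547.2 N/mm.
338.5 ≤ 547.2 → adequate.

f_max ≈ 338 N/mm; adequate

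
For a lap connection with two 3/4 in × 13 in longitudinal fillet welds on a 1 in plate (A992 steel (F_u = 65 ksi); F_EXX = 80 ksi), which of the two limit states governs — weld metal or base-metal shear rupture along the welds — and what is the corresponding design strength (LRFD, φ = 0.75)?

t_e = 0.707 × 0.75 = 0.5302 in; L = 26 in.
Weld metal: φR_n = 0.75 × 0.6 × 80 × 0.5302 × 26 = 496.3 kip.
Base metal (shear rupture): φR_n = 0.75 × 0.6 × 65 × 1 × 26 = 760.5 kip.
Governing: weld metal.

φR_n ≈ 496 kip (weld metal governs)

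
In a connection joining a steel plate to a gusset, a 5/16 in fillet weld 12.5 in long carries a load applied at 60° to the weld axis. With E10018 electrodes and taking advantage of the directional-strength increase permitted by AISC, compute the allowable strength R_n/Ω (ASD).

R_n/Ω ≈ 116 kip

E100XX → F_EXX = 100 ksi.
t_e = 0.707 × 0.3125 = 0.2209 in; A_we = 0.2209 × 12.5 = 2.762 in².
Directional factor: 1.0 + 0.5 sin^1.5(60°) = 1.403.
F_nw = 0.6 × 100 × 1.403 = 84.18 ksi.
R_n/Ω = (84.18 × 2.762) / 2.0 = 116.2 kip.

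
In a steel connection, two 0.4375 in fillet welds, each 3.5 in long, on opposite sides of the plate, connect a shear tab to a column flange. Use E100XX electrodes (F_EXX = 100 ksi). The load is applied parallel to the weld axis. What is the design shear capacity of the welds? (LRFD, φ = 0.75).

Effective throat t_e = 0.707 × 0.4375 = 0.3093 in.
Total length L = 7 in; A_we = 0.3093 × 7 = 2.165 in².
F_nw = 0.6 F_EXX = 0.6 × 100 = 60 ksi.
φR_n = 0.75 × 60 × 2.165 = 97.43 kips.

φR_n ≈ 97.4 kips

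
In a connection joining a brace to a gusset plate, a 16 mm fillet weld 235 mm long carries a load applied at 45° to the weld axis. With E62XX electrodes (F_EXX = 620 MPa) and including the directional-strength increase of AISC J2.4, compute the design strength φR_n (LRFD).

φR_n ≈ 962 kN

t_e = 0.707 × 16 = 11.31 mm; A_we = 11.31 × 235 = 2658 mm².
Directional factor: 1.0 + 0.5 sin^1.5(45°) = 1.297.
F_nw = 0.6 × 620 × 1.297 = 482.6 MPa.
φR_n = 0.75 × 482.6 × 2658 × 10⁻³ = 962.2 kN.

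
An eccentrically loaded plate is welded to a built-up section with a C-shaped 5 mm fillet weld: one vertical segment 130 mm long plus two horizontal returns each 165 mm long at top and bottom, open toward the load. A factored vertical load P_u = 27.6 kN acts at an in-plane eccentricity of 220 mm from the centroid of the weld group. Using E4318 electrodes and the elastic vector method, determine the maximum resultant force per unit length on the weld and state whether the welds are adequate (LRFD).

f_max ≈ 307 N/mm; adequate

E43XX → F_EXX = 430 MPa.
Total weld length L_w = 460 mm. Treat welds as unit-width lines.
Centroid: x̄ = 2×165×82.5 / 460 = 59.18 mm from the vertical weld.
Polar moment about centroid: J = I_x + I_y = [130³/12 + 2×165×65²] + [130×59.18² + 2(165³/12 + 165×23.32²)] = 2961000 mm³.
Direct shear f_v = P/L_w = 27.6×10³ / 460 = 60 N/mm (vertical).
Torsion M = P·e = 27.6×10³ × 220 = 6072000 N·mm.
Critical point at (x, y) = (105.8, 65) from centroid. f_tx = M·y/J = 133.3 N/mm; f_ty = M·x/J = 217 N/mm.
Resultant f_max = √[f_tx² + (f_v + f_ty)²] = √[133.3² + (60 + 217)²] = 307.4 N/mm.
Capacity per unit length: φr_n = 0.75 × 0.6 × 430 × (0.707 × 5) = 684 N/mm.
307.4 ≤ 684 → adequate.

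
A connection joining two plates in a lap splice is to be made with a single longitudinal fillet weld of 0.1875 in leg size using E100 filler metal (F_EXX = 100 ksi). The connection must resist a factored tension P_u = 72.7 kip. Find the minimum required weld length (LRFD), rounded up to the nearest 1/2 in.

Throat t_e = 0.707 × 0.1875 = 0.1326 in.
φr_n = 0.75 × 0.6 × 100 × 0.1326 = 5.965 kip/in.
L_req = P_u / φr_n = 72.7 / 5.965 = 12.19 in total.
Round up → use L = 12.5 in.

L = 12.5 in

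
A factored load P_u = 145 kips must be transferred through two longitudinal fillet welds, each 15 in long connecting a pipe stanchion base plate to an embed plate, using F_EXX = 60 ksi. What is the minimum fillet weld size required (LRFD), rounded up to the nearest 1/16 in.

Total weld length L = 30 in.
Required throat t_e = P_u / (φ × 0.6 F_EXX × L) = 145 / (0.75 × 0.6 × 60 × 30) = 0.179 in.
Required leg w = t_e / 0.707 = 0.2532 in → use 5/16 in.

w = 5/16 in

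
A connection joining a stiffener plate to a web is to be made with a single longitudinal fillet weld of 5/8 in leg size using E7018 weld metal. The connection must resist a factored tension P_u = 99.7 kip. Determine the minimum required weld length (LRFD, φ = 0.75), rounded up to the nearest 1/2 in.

E70XX → F_EXX = 70 ksi.
Throat t_e = 0.707 × 0.625 = 0.4419 in.
φr_n = 0.75 × 0.6 × 70 × 0.4419 = 13.92 kip/in.
L_req = P_u / φr_n = 99.7 / 13.92 = 7.163 in total.
Round up → use L = 7.5 in.

L = 7.5 in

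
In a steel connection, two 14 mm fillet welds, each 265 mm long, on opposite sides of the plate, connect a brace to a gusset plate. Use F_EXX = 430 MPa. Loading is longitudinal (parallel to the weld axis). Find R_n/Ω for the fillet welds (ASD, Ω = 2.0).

Effective throat t_e = 0.707 × 14 = 9.898 mm.
Total length L = 530 mm; A_we = 9.898 × 530 = 5246 mm².
F_nw = 0.6 F_EXX = 0.6 × 430 = 258 MPa.
R_n = 258 × 5246 × 10⁻³ = 1353 kN; R_n/Ω = 1353/2.0 = 676.7 kN.

R_n/Ω ≈ 677 kN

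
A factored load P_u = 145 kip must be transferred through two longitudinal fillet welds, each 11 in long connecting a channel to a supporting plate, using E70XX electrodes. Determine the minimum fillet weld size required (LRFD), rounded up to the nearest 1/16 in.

w = 5/16 in

E70XX → F_EXX = 70 ksi.
Total weld length L = 22 in.
Required throat t_e = P_u / (φ × 0.6 F_EXX × L) = 145 / (0.75 × 0.6 × 70 × 22) = 0.2092 in.
Required leg w = t_e / 0.707 = 0.2959 in → use 5/16 in.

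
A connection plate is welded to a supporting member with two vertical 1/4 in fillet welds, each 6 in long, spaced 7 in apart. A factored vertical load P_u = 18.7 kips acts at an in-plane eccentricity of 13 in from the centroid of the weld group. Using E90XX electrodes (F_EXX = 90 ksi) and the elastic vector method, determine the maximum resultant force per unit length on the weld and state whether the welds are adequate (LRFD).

Total weld length L_w = 12 in. Treat welds as unit-width lines.
Polar moment about centroid: J = 2[d³/12 + d(b/2)²] = 2[6³/12 + 6×3.5²] = 183 in³.
Direct shear f_v = P/L_w = 18.7 / 12 = 1.558 kip/in (vertical).
Torsion M = P·e = 18.7 × 13 = 243.1 kip·in.
Critical point at (x, y) = (3.5, 3) from centroid. f_tx = M·y/J = 3.985 kip/in; f_ty = M·x/J = 4.649 kip/in.
Resultant f_max = √[f_tx² + (f_v + f_ty)²] = √[3.985² + (1.558 + 4.649)²] = 7.377 kip/in.
Capacity per unit length: φr_n = 0.75 × 0.6 × 90 × (0.707 × 0.25) = 7.158 kip/in.
7.377 > 7.158 → NOT adequate.

f_max ≈ 7.38 kip/in; NOT adequate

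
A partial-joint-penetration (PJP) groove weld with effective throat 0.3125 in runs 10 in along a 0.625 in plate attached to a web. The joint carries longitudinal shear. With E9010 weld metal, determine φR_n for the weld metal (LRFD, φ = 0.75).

E90XX → F_EXX = 90 ksi.
Effective throat (given) t_e = 0.3125 in.
A_we = 0.3125 × 10 = 3.125 in².
F_nw = 0.6 F_EXX = 54 ksi.
φR_n = 0.75 × 54 × 3.125 = 126.6 kips.

φR_n ≈ 127 kips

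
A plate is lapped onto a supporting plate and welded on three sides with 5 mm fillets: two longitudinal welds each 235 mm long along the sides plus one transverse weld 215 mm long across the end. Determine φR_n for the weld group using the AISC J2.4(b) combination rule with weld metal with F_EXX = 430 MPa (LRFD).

t_e = 0.707 × 5 = 3.535 mm.
R_nwl = 0.6 × 430 × 3.535 × 470 × 10⁻³ = 428.7 kN (longitudinal, 2 welds).
R_nwt = 0.6 × 430 × 3.535 × 215 × 10⁻³ = 196.1 kN (transverse, base value).
(i) R_nwl + R_nwt = 624.7 kN; (ii) 0.85 R_nwl + 1.5 R_nwt = 658.5 kN.
R_n = max = 658.5 kN [governs: (ii)]; φR_n = 493.9 kN.

φR_n ≈ 494 kN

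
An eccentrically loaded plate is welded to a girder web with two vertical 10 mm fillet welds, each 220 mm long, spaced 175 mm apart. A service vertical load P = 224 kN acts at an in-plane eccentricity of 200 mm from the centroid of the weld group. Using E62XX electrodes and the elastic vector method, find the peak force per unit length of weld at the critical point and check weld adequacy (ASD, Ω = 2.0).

E62XX → F_EXX = 620 MPa.
Total weld length L_w = 440 mm. Treat welds as unit-width lines.
Polar moment about centroid: J = 2[d³/12 + d(b/2)²] = 2[220³/12 + 220×87.5²] = 5143000 mm³.
Direct shear f_v = P/L_w = 224×10³ / 440 = 509.1 N/mm (vertical).
Torsion M = P·e = 224×10³ × 200 = 44800000 N·mm.
Critical point at (x, y) = (87.5, 110) from centroid. f_tx = M·y/J = 958.1 N/mm; f_ty = M·x/J = 762.1 N/mm.
Resultant f_max = √[f_tx² + (f_v + f_ty)²] = √[958.1² + (509.1 + 762.1)²] = 1592 N/mm.
Capacity per unit length: r_n/Ω = (1/2.0) × 0.6 × 620 × (0.707 × 10) = 1315 N/mm.
1592 > 1315 → NOT adequate.

f_max ≈ 1590 N/mm; NOT adequate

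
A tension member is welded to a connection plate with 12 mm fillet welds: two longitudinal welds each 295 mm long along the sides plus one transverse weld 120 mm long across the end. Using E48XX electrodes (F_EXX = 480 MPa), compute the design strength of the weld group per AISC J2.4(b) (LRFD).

φR_n ≈ 1300 kN

t_e = 0.707 × 12 = 8.484 mm.
R_nwl = 0.6 × 480 × 8.484 × 590 × 10⁻³ = 1442 kN (longitudinal, 2 welds).
R_nwt = 0.6 × 480 × 8.484 × 120 × 10⁻³ = 293.2 kN (transverse, base value).
(i) R_nwl + R_nwt = 1735 kN; (ii) 0.85 R_nwl + 1.5 R_nwt = 1665 kN.
R_n = max = 1735 kN [governs: (i)]; φR_n = 1301 kN.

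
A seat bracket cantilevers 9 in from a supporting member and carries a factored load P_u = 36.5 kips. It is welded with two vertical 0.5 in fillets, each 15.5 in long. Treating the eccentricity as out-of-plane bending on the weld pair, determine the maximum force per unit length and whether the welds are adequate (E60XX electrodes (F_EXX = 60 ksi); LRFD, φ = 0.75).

L_w = 2 × 15.5 = 31 in; section modulus (unit throat) S = 2 × L²/6 = 80.08 in².
Direct shear f_v = P/L_w = 36.5/31 = 1.177 kip/in.
Moment M = P × e = 36.5 × 9 = 328.5 kip·in; bending f_b = M/S = 4.102 kip/in.
f_max = √(f_v² + f_b²) = √(1.177² + 4.102²) = 4.268 kip/in.
φr_n = 0.75 × 0.6 × 60 × (0.707 × 0.5) = 9.544 kip/in → adequate.

f_max ≈ 4.27 kip/in; adequate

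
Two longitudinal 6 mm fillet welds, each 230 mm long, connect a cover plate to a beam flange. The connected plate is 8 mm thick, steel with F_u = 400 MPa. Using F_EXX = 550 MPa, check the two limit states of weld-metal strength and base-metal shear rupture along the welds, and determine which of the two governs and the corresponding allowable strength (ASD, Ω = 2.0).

t_e = 0.707 × 6 = 4.242 mm; L = 460 mm.
Weld metal: R_n/Ω = (1/2.0) × 0.6 × 550 × 4.242 × 460 × 10⁻³ = 322 kN.
Base metal (shear rupture): R_n/Ω = (1/2.0) × 0.6 × 400 × 8 × 460 × 10⁻³ = 441.6 kN.
Governing: weld metal.

R_n/Ω ≈ 322 kN (weld metal governs)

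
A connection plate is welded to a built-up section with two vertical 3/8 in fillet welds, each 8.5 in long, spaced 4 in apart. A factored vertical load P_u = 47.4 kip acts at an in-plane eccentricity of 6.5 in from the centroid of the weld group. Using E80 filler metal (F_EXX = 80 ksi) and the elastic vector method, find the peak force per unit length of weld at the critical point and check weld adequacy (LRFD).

f_max ≈ 10 kip/in; NOT adequate

Total weld length L_w = 17 in. Treat welds as unit-width lines.
Polar moment about centroid: J = 2[d³/12 + d(b/2)²] = 2[8.5³/12 + 8.5×2²] = 170.4 in³.
Direct shear f_v = P/L_w = 47.4 / 17 = 2.788 kip/in (vertical).
Torsion M = P·e = 47.4 × 6.5 = 308.1 kip·in.
Critical point at (x, y) = (2, 4.25) from centroid. f_tx = M·y/J = 7.686 kip/in; f_ty = M·x/J = 3.617 kip/in.
Resultant f_max = √[f_tx² + (f_v + f_ty)²] = √[7.686² + (2.788 + 3.617)²] = 10.01 kip/in.
Capacity per unit length: φr_n = 0.75 × 0.6 × 80 × (0.707 × 0.375) = 9.544 kip/in.
10.01 > 9.544 → NOT adequate.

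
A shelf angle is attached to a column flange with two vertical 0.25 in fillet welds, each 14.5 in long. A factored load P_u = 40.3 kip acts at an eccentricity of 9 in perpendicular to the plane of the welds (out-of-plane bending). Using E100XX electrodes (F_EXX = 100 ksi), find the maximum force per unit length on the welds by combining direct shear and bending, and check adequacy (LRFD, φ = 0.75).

f_max ≈ 5.36 kip/in; adequate

L_w = 2 × 14.5 = 29 in; section modulus (unit throat) S = 2 × L²/6 = 70.08 in².
Direct shear f_v = P/L_w = 40.3/29 = 1.39 kip/in.
Moment M = P × e = 40.3 × 9 = 362.7 kip·in; bending f_b = M/S = 5.175 kip/in.
f_max = √(f_v² + f_b²) = √(1.39² + 5.175²) = 5.359 kip/in.
φr_n = 0.75 × 0.6 × 100 × (0.707 × 0.25) = 7.954 kip/in → adequate.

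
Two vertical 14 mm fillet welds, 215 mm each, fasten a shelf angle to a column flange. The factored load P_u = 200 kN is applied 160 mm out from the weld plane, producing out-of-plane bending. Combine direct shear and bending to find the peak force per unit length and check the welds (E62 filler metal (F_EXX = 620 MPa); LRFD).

f_max ≈ 2130 N/mm; adequate

L_w = 2 × 215 = 430 mm; section modulus (unit throat) S = 2 × L²/6 = 15410 mm².
Direct shear f_v = P/L_w = 200×10³/430 = 465.1 N/mm.
Moment M = P × e = 200×10³ × 160 = 32000000 N·mm; bending f_b = M/S = 2077 N/mm.
f_max = √(f_v² + f_b²) = √(465.1² + 2077²) = 2128 N/mm.
φr_n = 0.75 × 0.6 × 620 × (0.707 × 14) = 2762 N/mm → adequate.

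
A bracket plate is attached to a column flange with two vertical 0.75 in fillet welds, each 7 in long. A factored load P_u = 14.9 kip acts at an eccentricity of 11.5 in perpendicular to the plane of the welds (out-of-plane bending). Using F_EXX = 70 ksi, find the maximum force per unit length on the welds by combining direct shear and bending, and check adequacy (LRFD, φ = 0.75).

L_w = 2 × 7 = 14 in; section modulus (unit throat) S = 2 × L²/6 = 16.33 in².
Direct shear f_v = P/L_w = 14.9/14 = 1.064 kip/in.
Moment M = P × e = 14.9 × 11.5 = 171.35 kip·in; bending f_b = M/S = 10.49 kip/in.
f_max = √(f_v² + f_b²) = √(1.064² + 10.49²) = 10.54 kip/in.
φr_n = 0.75 × 0.6 × 70 × (0.707 × 0.75) = 16.7 kip/in → adequate.

f_max ≈ 10.5 kip/in; adequate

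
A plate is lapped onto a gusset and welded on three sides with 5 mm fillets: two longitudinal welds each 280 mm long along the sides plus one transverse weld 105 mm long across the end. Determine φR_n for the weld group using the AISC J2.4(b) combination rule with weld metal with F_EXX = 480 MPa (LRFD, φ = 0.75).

t_e = 0.707 × 5 = 3.535 mm.
R_nwl = 0.6 × 480 × 3.535 × 560 × 10⁻³ = 570.1 kN (longitudinal, 2 welds).
R_nwt = 0.6 × 480 × 3.535 × 105 × 10⁻³ = 106.9 kN (transverse, base value).
(i) R_nwl + R_nwt = 677 kN; (ii) 0.85 R_nwl + 1.5 R_nwt = 645 kN.
R_n = max = 677 kN [governs: (i)]; φR_n = 507.8 kN.

φR_n ≈ 508 kN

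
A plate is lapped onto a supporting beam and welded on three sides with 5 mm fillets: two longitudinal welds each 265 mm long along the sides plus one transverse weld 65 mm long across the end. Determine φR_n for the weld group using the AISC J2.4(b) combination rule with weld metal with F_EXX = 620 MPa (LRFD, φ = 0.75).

φR_n ≈ 587 kN

t_e = 0.707 × 5 = 3.535 mm.
R_nwl = 0.6 × 620 × 3.535 × 530 × 10⁻³ = 697 kN (longitudinal, 2 welds).
R_nwt = 0.6 × 620 × 3.535 × 65 × 10⁻³ = 85.48 kN (transverse, base value).
(i) R_nwl + R_nwt = 782.4 kN; (ii) 0.85 R_nwl + 1.5 R_nwt = 720.6 kN.
R_n = max = 782.4 kN [governs: (i)]; φR_n = 586.8 kN.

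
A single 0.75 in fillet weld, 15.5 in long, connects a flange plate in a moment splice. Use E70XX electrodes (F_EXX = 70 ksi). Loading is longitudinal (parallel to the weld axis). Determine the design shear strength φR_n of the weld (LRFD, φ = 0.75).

Effective throat t_e = 0.707 × 0.75 = 0.5302 in.
Total length L = 15.5 in; A_we = 0.5302 × 15.5 = 8.219 in².
F_nw = 0.6 F_EXX = 0.6 × 70 = 42 ksi.
φR_n = 0.75 × 42 × 8.219 = 258.9 kip.

φR_n ≈ 259 kip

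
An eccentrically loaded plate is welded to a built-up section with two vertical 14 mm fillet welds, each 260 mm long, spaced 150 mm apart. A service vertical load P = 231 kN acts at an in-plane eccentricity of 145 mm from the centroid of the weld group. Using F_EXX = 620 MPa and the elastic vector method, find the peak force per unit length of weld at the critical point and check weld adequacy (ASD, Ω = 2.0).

f_max ≈ 1150 N/mm; adequate

Total weld length L_w = 520 mm. Treat welds as unit-width lines.
Polar moment about centroid: J = 2[d³/12 + d(b/2)²] = 2[260³/12 + 260×75²] = 5854000 mm³.
Direct shear f_v = P/L_w = 231×10³ / 520 = 444.2 N/mm (vertical).
Torsion M = P·e = 231×10³ × 145 = 33495000 N·mm.
Critical point at (x, y) = (75, 130) from centroid. f_tx = M·y/J = 743.8 N/mm; f_ty = M·x/J = 429.1 N/mm.
Resultant f_max = √[f_tx² + (f_v + f_ty)²] = √[743.8² + (444.2 + 429.1)²] = 1147 N/mm.
Capacity per unit length: r_n/Ω = (1/2.0) × 0.6 × 620 × (0.707 × 14) = 1841 N/mm.
1147 ≤ 1841 → adequate.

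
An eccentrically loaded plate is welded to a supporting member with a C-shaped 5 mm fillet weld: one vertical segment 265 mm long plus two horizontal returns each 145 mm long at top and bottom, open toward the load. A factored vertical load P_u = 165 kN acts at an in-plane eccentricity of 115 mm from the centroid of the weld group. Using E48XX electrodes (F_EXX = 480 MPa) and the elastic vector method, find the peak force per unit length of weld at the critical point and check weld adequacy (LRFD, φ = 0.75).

f_max ≈ 640 N/mm; adequate

Total weld length L_w = 555 mm. Treat welds as unit-width lines.
Centroid: x̄ = 2×145×72.5 / 555 = 37.88 mm from the vertical weld.
Polar moment about centroid: J = I_x + I_y = [265³/12 + 2×145×132.5²] + [265×37.88² + 2(145³/12 + 145×34.62²)] = 7878000 mm³.
Direct shear f_v = P/L_w = 165×10³ / 555 = 297.3 N/mm (vertical).
Torsion M = P·e = 165×10³ × 115 = 18975000 N·mm.
Critical point at (x, y) = (107.1, 132.5) from centroid. f_tx = M·y/J = 319.1 N/mm; f_ty = M·x/J = 258 N/mm.
Resultant f_max = √[f_tx² + (f_v + f_ty)²] = √[319.1² + (297.3 + 258)²] = 640.5 N/mm.
Capacity per unit length: φr_n = 0.75 × 0.6 × 480 × (0.707 × 5) = 763.6 N/mm.
640.5 ≤ 763.6 → adequate.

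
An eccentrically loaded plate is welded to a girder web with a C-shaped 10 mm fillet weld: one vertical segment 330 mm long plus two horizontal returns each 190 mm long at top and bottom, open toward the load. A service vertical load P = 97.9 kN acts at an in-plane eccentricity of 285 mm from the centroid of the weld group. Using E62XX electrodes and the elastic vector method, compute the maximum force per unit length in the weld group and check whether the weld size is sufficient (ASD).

f_max ≈ 475 N/mm; adequate

E62XX → F_EXX = 620 MPa.
Total weld length L_w = 710 mm. Treat welds as unit-width lines.
Centroid: x̄ = 2×190×95 / 710 = 50.85 mm from the vertical weld.
Polar moment about centroid: J = I_x + I_y = [330³/12 + 2×190×165²] + [330×50.85² + 2(190³/12 + 190×44.15²)] = 16080000 mm³.
Direct shear f_v = P/L_w = 97.9×10³ / 710 = 137.9 N/mm (vertical).
Torsion M = P·e = 97.9×10³ × 285 = 27902000 N·mm.
Critical point at (x, y) = (139.2, 165) from centroid. f_tx = M·y/J = 286.3 N/mm; f_ty = M·x/J = 241.5 N/mm.
Resultant f_max = √[f_tx² + (f_v + f_ty)²] = √[286.3² + (137.9 + 241.5)²] = 475.3 N/mm.
Capacity per unit length: r_n/Ω = (1/2.0) × 0.6 × 620 × (0.707 × 10) = 1315 N/mm.
475.3 ≤ 1315 → adequate.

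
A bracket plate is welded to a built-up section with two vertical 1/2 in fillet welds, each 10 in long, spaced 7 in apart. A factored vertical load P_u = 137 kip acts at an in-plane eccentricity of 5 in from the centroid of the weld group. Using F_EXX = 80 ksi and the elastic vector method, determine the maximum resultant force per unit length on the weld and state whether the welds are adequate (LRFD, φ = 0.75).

f_max ≈ 15.2 kip/in; NOT adequate

Total weld length L_w = 20 in. Treat welds as unit-width lines.
Polar moment about centroid: J = 2[d³/12 + d(b/2)²] = 2[10³/12 + 10×3.5²] = 411.7 in³.
Direct shear f_v = P/L_w = 137 / 20 = 6.85 kip/in (vertical).
Torsion M = P·e = 137 × 5 = 685 kip·in.
Critical point at (x, y) = (3.5, 5) from centroid. f_tx = M·y/J = 8.32 kip/in; f_ty = M·x/J = 5.824 kip/in.
Resultant f_max = √[f_tx² + (f_v + f_ty)²] = √[8.32² + (6.85 + 5.824)²] = 15.16 kip/in.
Capacity per unit length: φr_n = 0.75 × 0.6 × 80 × (0.707 × 0.5) = 12.73 kip/in.
15.16 > 12.73 → NOT adequate.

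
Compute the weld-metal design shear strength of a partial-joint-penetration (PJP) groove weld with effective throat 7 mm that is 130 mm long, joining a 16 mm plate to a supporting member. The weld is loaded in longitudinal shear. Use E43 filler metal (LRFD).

E43XX → F_EXX = 430 MPa.
Effective throat (given) t_e = 7 mm.
A_we = 7 × 130 = 910 mm².
F_nw = 0.6 F_EXX = 258 MPa.
φR_n = 0.75 × 258 × 910 × 10⁻³ = 176.1 kN.

φR_n ≈ 176 kN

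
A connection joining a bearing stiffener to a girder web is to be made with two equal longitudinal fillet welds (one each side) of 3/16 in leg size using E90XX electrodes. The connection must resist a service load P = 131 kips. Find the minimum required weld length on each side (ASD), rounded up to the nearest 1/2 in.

E90XX → F_EXX = 90 ksi.
Throat t_e = 0.707 × 0.1875 = 0.1326 in.
r_n/Ω = (0.6 × 90 × 0.1326) / 2.0 = 3.579 kip/in.
L_req = P / (r_n/Ω) = 131 / 3.579 = 36.6 in total.
Per side: 36.6 / 2 = 18.3 in.
Round up → use L = 18.5 in on each side.

L = 18.5 in on each side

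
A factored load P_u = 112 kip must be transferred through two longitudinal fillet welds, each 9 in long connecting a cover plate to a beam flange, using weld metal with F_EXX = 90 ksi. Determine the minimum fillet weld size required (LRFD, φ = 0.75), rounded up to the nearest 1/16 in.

Total weld length L = 18 in.
Required throat t_e = P_u / (φ × 0.6 F_EXX × L) = 112 / (0.75 × 0.6 × 90 × 18) = 0.1536 in.
Required leg w = t_e / 0.707 = 0.2173 in → use 1/4 in.

w = 1/4 in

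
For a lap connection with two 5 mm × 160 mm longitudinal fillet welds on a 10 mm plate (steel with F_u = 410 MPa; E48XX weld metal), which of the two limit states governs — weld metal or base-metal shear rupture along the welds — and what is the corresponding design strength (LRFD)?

E48XX → F_EXX = 480 MPa.
t_e = 0.707 × 5 = 3.535 mm; L = 320 mm.
Weld metal: φR_n = 0.75 × 0.6 × 480 × 3.535 × 320 × 10⁻³ = 244.3 kN.
Base metal (shear rupture): φR_n = 0.75 × 0.6 × 410 × 10 × 320 × 10⁻³ = 590.4 kN.
Governing: weld metal.

φR_n ≈ 244 kN (weld metal governs)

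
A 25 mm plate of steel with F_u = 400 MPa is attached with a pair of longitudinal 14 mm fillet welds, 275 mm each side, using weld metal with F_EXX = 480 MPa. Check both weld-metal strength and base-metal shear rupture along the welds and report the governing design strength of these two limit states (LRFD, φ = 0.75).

t_e = 0.707 × 14 = 9.898 mm; L = 550 mm.
Weld metal: φR_n = 0.75 × 0.6 × 480 × 9.898 × 550 × 10⁻³ = 1176 kN.
Base metal (shear rupture): φR_n = 0.75 × 0.6 × 400 × 25 × 550 × 10⁻³ = 2475 kN.
Governing: weld metal.

φR_n ≈ 1180 kN (weld metal governs)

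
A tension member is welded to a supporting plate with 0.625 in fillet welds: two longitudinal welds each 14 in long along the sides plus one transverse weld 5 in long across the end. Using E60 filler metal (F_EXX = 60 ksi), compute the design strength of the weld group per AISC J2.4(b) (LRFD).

t_e = 0.707 × 0.625 = 0.4419 in.
R_nwl = 0.6 × 60 × 0.4419 × 28 = 445.4 kips (longitudinal, 2 welds).
R_nwt = 0.6 × 60 × 0.4419 × 5 = 79.54 kips (transverse, base value).
(i) R_nwl + R_nwt = 524.9 kips; (ii) 0.85 R_nwl + 1.5 R_nwt = 497.9 kips.
R_n = max = 524.9 kips [governs: (i)]; φR_n = 393.7 kips.

φR_n ≈ 394 kips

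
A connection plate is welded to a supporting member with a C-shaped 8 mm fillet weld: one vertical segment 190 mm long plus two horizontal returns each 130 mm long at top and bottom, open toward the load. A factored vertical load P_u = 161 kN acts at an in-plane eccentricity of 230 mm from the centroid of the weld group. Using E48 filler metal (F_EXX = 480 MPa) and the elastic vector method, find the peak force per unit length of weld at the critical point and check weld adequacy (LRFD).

Total weld length L_w = 450 mm. Treat welds as unit-width lines.
Centroid: x̄ = 2×130×65 / 450 = 37.56 mm from the vertical weld.
Polar moment about centroid: J = I_x + I_y = [190³/12 + 2×130×95²] + [190×37.56² + 2(130³/12 + 130×27.44²)] = 3748000 mm³.
Direct shear f_v = P/L_w = 161×10³ / 450 = 357.8 N/mm (vertical).
Torsion M = P·e = 161×10³ × 230 = 37030000 N·mm.
Critical point at (x, y) = (92.44, 95) from centroid. f_tx = M·y/J = 938.6 N/mm; f_ty = M·x/J = 913.3 N/mm.
Resultant f_max = √[f_tx² + (f_v + f_ty)²] = √[938.6² + (357.8 + 913.3)²] = 1580 N/mm.
Capacity per unit length: φr_n = 0.75 × 0.6 × 480 × (0.707 × 8) = 1222 N/mm.
1580 > 1222 → NOT adequate.

f_max ≈ 1580 N/mm; NOT adequate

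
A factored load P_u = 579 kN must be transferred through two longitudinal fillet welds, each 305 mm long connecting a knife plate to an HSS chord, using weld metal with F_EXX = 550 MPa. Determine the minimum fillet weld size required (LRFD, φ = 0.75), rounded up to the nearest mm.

w = 6 mm

Total weld length L = 610 mm.
Required throat t_e = P_u / (φ × 0.6 F_EXX × L) = 579 / (0.75 × 0.6 × 550 × 610 × 10⁻³) = 3.835 mm.
Required leg w = t_e / 0.707 = 5.424 mm → use 6 mm.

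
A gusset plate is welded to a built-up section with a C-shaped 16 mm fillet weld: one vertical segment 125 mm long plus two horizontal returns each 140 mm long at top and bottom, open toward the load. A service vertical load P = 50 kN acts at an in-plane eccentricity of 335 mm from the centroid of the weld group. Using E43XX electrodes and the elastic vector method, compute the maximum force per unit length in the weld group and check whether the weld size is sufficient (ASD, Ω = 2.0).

f_max ≈ 974 N/mm; adequate

E43XX → F_EXX = 430 MPa.
Total weld length L_w = 405 mm. Treat welds as unit-width lines.
Centroid: x̄ = 2×140×70 / 405 = 48.4 mm from the vertical weld.
Polar moment about centroid: J = I_x + I_y = [125³/12 + 2×140×62.5²] + [125×48.4² + 2(140³/12 + 140×21.6²)] = 2137000 mm³.
Direct shear f_v = P/L_w = 50×10³ / 405 = 123.5 N/mm (vertical).
Torsion M = P·e = 50×10³ × 335 = 16750000 N·mm.
Critical point at (x, y) = (91.6, 62.5) from centroid. f_tx = M·y/J = 489.8 N/mm; f_ty = M·x/J = 717.9 N/mm.
Resultant f_max = √[f_tx² + (f_v + f_ty)²] = √[489.8² + (123.5 + 717.9)²] = 973.6 N/mm.
Capacity per unit length: r_n/Ω = (1/2.0) × 0.6 × 430 × (0.707 × 16) = 1459 N/mm.
973.6 ≤ 1459 → adequate.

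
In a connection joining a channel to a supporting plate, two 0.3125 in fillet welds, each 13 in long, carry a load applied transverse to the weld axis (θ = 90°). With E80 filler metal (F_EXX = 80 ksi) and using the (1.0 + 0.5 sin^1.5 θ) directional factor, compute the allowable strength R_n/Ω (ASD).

R_n/Ω ≈ 207 kips

t_e = 0.707 × 0.3125 = 0.2209 in; A_we = 0.2209 × 26 = 5.744 in².
Directional factor: 1.0 + 0.5 sin^1.5(90°) = 1.5.
F_nw = 0.6 × 80 × 1.5 = 72 ksi.
R_n/Ω = (72 × 5.744) / 2.0 = 206.8 kips.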